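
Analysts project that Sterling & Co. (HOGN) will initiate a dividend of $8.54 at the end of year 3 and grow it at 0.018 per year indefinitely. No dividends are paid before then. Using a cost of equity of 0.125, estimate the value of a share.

Deferred-dividend DDM. At t=2 the remaining stream is a growing perpetuity with first payment D_3 = 8.54.
V_2 = D_3/(r−g) = 8.54/(0.125−0.018) = 79.8131
P₀ = V_2/(1+r)^2 = 79.8131/(1+0.125)^2 = 63.0622

$63.06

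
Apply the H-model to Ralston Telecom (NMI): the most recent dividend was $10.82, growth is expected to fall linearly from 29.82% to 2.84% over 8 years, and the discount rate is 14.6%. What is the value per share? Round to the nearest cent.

H-model: P₀ = D₀[(1+g_L) + H(g_S−g_L)]/(r−g_L), with H = 8/2 = 4.
P₀ = 10.82 × [(1+0.0284) + 4×(0.2982−0.0284)] / (0.146−0.0284)
   = 10.82 × 2.1076 / 0.1176 = 193.9135

$193.91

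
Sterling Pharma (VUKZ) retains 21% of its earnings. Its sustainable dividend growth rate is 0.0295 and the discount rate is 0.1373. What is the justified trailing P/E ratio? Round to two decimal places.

7.54

Payout ratio b = 1 − 0.21 = 0.79.
Justified trailing P/E = b(1+g)/(r−g) = 0.79×(1+0.0295)/(0.1373−0.0295) = 7.5446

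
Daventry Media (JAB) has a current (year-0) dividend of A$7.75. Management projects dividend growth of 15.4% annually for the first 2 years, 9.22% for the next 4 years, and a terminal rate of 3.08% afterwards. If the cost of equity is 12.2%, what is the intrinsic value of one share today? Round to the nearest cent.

Three-stage DDM. Project D₁…D_6; terminal Gordon value at t=6 with g = 0.0308; discount at r = 0.122.
D_1 = 8.9435
D_2 = 10.3208
D_3 = 11.2724
D_4 = 12.3117
D_5 = 13.4468
D_6 = 14.6866
TV_6 = 15.1390/(0.122−0.0308) = 165.9975
P₀ = Σ Dₜ/(1+r)ᵗ + TV_6/(1+r)^6 = 130.0465

A$130.05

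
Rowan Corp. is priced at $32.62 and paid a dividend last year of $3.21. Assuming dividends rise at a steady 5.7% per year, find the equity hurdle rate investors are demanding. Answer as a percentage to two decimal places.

Rearranging the constant-growth DDM: r = D₁/P₀ + g.
D₁ = 3.21 × (1 + 0.057) = 3.3930.
r = 3.3930 / 32.62 + 0.057 = 0.10402 + 0.057 = 0.16102

16.10%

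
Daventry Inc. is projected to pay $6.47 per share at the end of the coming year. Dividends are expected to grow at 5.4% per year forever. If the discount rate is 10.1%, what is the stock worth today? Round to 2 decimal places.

Gordon growth model: P₀ = D₁/(r − g), with D₁ = 6.47 given directly.
P₀ = 6.4700 / (0.101 − 0.054) = 6.4700 / 0.047 = 137.6596

$137.66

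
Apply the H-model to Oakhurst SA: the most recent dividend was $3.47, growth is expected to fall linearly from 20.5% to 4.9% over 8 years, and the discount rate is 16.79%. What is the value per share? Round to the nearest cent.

$48.83

H-model: P₀ = D₀[(1+g_L) + H(g_S−g_L)]/(r−g_L), with H = 8/2 = 4.
P₀ = 3.47 × [(1+0.049) + 4×(0.205−0.049)] / (0.1679−0.049)
   = 3.47 × 1.6730 / 0.1189 = 48.8251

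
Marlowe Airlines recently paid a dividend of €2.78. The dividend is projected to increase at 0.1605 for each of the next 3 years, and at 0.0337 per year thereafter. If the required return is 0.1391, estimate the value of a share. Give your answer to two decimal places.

€37.49

Two-stage DDM. Project D₁…D_3 at 0.1605, terminal growth 0.0337, discount at r = 0.1391.
D_1 = 3.2262
D_2 = 3.7440
D_3 = 4.3449
Terminal value at t=3: TV = D_4/(r−g) = 4.4913/(0.1391−0.0337) = 42.6122
P₀ = 3.2262/(1+0.1391)^1 + 3.7440/(1+0.1391)^2 + 4.3449/(1+0.1391)^3 + 42.6122/(1+0.1391)^3 = 37.4876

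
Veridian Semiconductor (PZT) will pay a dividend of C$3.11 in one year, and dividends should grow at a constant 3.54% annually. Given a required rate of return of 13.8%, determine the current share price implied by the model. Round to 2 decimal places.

C$30.31

Gordon growth model: P₀ = D₁/(r − g), with D₁ = 3.11 given directly.
P₀ = 3.1100 / (0.138 − 0.0354) = 3.1100 / 0.1026 = 30.3119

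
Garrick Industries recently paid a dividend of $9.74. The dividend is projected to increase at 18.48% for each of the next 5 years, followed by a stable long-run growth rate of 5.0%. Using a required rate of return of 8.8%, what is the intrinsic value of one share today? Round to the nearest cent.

Two-stage DDM. Project D₁…D_5 at 0.1848, terminal growth 0.05, discount at r = 0.088.
D_1 = 11.5400
D_2 = 13.6725
D_3 = 16.1992
D_4 = 19.1928
D_5 = 22.7397
Terminal value at t=5: TV = D_6/(r−g) = 23.8767/(0.088−0.05) = 628.3330
P₀ = 11.5400/(1+0.088)^1 + 13.6725/(1+0.088)^2 + 16.1992/(1+0.088)^3 + 19.1928/(1+0.088)^4 + 22.7397/(1+0.088)^5 + 628.3330/(1+0.088)^5 = 475.4878

$475.49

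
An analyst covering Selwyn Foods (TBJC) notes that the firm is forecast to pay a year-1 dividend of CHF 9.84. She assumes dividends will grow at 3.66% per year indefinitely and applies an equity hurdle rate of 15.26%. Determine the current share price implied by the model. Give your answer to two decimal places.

Gordon growth model: P₀ = D₁/(r − g), with D₁ = 9.84 given directly.
P₀ = 9.8400 / (0.1526 − 0.0366) = 9.8400 / 0.116 = 84.8276

CHF 84.83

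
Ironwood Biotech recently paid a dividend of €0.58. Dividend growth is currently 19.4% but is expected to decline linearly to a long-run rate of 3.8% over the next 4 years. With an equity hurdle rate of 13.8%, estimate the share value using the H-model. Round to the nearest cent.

€7.83

H-model: P₀ = D₀[(1+g_L) + H(g_S−g_L)]/(r−g_L), with H = 4/2 = 2.
P₀ = 0.58 × [(1+0.038) + 2×(0.194−0.038)] / (0.138−0.038)
   = 0.58 × 1.3500 / 0.1 = 7.8300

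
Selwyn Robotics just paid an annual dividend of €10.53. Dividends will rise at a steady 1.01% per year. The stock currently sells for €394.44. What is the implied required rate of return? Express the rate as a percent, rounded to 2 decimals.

Rearranging the constant-growth DDM: r = D₁/P₀ + g.
D₁ = 10.53 × (1 + 0.0101) = 10.6364.
r = 10.6364 / 394.44 + 0.0101 = 0.02697 + 0.0101 = 0.03707

3.71%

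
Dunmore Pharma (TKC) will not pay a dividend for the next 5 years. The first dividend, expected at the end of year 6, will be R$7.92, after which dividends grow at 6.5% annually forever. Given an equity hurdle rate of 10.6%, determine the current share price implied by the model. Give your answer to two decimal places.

R$116.73

Deferred-dividend DDM. At t=5 the remaining stream is a growing perpetuity with first payment D_6 = 7.92.
V_5 = D_6/(r−g) = 7.92/(0.106−0.065) = 193.1707
P₀ = V_5/(1+r)^5 = 193.1707/(1+0.106)^5 = 116.7255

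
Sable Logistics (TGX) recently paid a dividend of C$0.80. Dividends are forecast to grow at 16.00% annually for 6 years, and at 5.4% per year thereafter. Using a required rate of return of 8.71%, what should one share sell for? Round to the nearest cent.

Two-stage DDM. Project D₁…D_6 at 0.16, terminal growth 0.054, discount at r = 0.0871.
D_1 = 0.9280
D_2 = 1.0765
D_3 = 1.2487
D_4 = 1.4485
D_5 = 1.6803
D_6 = 1.9491
Terminal value at t=6: TV = D_7/(r−g) = 2.0544/(0.0871−0.054) = 62.0655
P₀ = 0.9280/(1+0.0871)^1 + 1.0765/(1+0.0871)^2 + 1.2487/(1+0.0871)^3 + 1.4485/(1+0.0871)^4 + 1.6803/(1+0.0871)^5 + 1.9491/(1+0.0871)^6 + 62.0655/(1+0.0871)^6 = 43.6653

C$43.67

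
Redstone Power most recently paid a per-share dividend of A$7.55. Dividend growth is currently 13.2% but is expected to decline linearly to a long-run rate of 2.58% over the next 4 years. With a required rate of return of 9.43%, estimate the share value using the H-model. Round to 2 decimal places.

H-model: P₀ = D₀[(1+g_L) + H(g_S−g_L)]/(r−g_L), with H = 4/2 = 2.
P₀ = 7.55 × [(1+0.0258) + 2×(0.132−0.0258)] / (0.0943−0.0258)
   = 7.55 × 1.2382 / 0.0685 = 136.4731

A$136.47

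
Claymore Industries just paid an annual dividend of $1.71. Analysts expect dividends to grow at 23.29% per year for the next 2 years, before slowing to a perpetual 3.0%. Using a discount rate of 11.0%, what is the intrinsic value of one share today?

$31.17

Two-stage DDM. Project D₁…D_2 at 0.2329, terminal growth 0.03, discount at r = 0.11.
D_1 = 2.1083
D_2 = 2.5993
Terminal value at t=2: TV = D_3/(r−g) = 2.6773/(0.11−0.03) = 33.4656
P₀ = 2.1083/(1+0.11)^1 + 2.5993/(1+0.11)^2 + 33.4656/(1+0.11)^2 = 31.1704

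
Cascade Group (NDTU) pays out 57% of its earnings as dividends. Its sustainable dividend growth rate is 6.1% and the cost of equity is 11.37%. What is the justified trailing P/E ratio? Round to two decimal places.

11.48

Justified trailing P/E = b(1+g)/(r−g) = 0.57×(1+0.061)/(0.1137−0.061) = 11.4757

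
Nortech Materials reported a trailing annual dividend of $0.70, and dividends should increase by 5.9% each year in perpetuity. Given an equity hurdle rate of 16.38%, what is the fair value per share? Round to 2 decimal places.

Gordon growth model: P₀ = D₁/(r − g). D₁ = 0.70 × (1 + 0.059) = 0.7413.
P₀ = 0.7413 / (0.1638 − 0.059) = 0.7413 / 0.1048 = 7.0735

$7.07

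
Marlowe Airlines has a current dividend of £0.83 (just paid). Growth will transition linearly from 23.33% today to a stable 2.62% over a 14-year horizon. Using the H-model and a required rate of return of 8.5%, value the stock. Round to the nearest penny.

H-model: P₀ = D₀[(1+g_L) + H(g_S−g_L)]/(r−g_L), with H = 14/2 = 7.
P₀ = 0.83 × [(1+0.0262) + 7×(0.2333−0.0262)] / (0.085−0.0262)
   = 0.83 × 2.4759 / 0.0588 = 34.9489

£34.95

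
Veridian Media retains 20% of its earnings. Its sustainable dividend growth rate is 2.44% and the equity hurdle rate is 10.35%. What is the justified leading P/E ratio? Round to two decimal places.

10.11

Payout ratio b = 1 − 0.20 = 0.80.
Justified leading P/E = b/(r−g) = 0.80/(0.1035−0.0244) = 10.1138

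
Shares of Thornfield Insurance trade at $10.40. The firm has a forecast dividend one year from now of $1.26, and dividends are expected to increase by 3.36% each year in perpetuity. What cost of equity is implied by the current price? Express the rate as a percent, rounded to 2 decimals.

Rearranging the constant-growth DDM: r = D₁/P₀ + g.
r = 1.2600 / 10.40 + 0.0336 = 0.12115 + 0.0336 = 0.15475

15.48%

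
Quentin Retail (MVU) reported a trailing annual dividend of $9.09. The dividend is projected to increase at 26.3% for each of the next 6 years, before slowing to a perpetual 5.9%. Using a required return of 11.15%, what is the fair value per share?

$482.04

Two-stage DDM. Project D₁…D_6 at 0.263, terminal growth 0.059, discount at r = 0.1115.
D_1 = 11.4807
D_2 = 14.5001
D_3 = 18.3136
D_4 = 23.1301
D_5 = 29.2133
D_6 = 36.8964
Terminal value at t=6: TV = D_7/(r−g) = 39.0733/(0.1115−0.059) = 744.2531
P₀ = 11.4807/(1+0.1115)^1 + 14.5001/(1+0.1115)^2 + 18.3136/(1+0.1115)^3 + 23.1301/(1+0.1115)^4 + 29.2133/(1+0.1115)^5 + 36.8964/(1+0.1115)^6 + 744.2531/(1+0.1115)^6 = 482.0410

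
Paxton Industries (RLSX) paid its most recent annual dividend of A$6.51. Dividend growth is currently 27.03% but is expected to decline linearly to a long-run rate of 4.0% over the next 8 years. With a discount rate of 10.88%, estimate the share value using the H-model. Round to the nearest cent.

A$185.57

H-model: P₀ = D₀[(1+g_L) + H(g_S−g_L)]/(r−g_L), with H = 8/2 = 4.
P₀ = 6.51 × [(1+0.04) + 4×(0.2703−0.04)] / (0.1088−0.04)
   = 6.51 × 1.9612 / 0.0688 = 185.5728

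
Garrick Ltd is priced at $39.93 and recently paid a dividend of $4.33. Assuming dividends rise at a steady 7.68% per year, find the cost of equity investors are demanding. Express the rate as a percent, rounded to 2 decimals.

19.36%

Rearranging the constant-growth DDM: r = D₁/P₀ + g.
D₁ = 4.33 × (1 + 0.0768) = 4.6625.
r = 4.6625 / 39.93 + 0.0768 = 0.11677 + 0.0768 = 0.19357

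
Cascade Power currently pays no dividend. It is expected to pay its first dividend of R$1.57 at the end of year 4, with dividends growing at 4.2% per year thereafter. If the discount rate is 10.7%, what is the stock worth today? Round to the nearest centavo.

R$17.81

Deferred-dividend DDM. At t=3 the remaining stream is a growing perpetuity with first payment D_4 = 1.57.
V_3 = D_4/(r−g) = 1.57/(0.107−0.042) = 24.1538
P₀ = V_3/(1+r)^3 = 24.1538/(1+0.107)^3 = 17.8051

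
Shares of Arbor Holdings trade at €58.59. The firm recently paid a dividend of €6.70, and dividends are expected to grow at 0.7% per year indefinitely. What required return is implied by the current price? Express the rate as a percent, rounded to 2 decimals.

12.22%

Rearranging the constant-growth DDM: r = D₁/P₀ + g.
D₁ = 6.70 × (1 + 0.007) = 6.7469.
r = 6.7469 / 58.59 + 0.007 = 0.11515 + 0.007 = 0.12215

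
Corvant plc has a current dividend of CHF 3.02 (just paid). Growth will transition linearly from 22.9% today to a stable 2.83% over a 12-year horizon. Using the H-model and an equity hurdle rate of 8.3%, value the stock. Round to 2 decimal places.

CHF 123.26

H-model: P₀ = D₀[(1+g_L) + H(g_S−g_L)]/(r−g_L), with H = 12/2 = 6.
P₀ = 3.02 × [(1+0.0283) + 6×(0.229−0.0283)] / (0.083−0.0283)
   = 3.02 × 2.2325 / 0.0547 = 123.2569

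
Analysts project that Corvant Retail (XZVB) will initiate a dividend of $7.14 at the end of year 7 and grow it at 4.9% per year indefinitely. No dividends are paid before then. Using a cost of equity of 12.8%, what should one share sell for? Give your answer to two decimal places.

Deferred-dividend DDM. At t=6 the remaining stream is a growing perpetuity with first payment D_7 = 7.14.
V_6 = D_7/(r−g) = 7.14/(0.128−0.049) = 90.3797
P₀ = V_6/(1+r)^6 = 90.3797/(1+0.128)^6 = 43.8749

$43.87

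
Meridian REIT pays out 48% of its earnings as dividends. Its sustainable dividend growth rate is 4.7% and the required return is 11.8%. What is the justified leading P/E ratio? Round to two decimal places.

Justified leading P/E = b/(r−g) = 0.48/(0.118−0.047) = 6.7606

6.76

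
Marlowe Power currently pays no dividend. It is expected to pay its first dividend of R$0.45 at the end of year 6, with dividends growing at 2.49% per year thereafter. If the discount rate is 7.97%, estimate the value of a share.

Deferred-dividend DDM. At t=5 the remaining stream is a growing perpetuity with first payment D_6 = 0.45.
V_5 = D_6/(r−g) = 0.45/(0.0797−0.0249) = 8.2117
P₀ = V_5/(1+r)^5 = 8.2117/(1+0.0797)^5 = 5.5965

R$5.60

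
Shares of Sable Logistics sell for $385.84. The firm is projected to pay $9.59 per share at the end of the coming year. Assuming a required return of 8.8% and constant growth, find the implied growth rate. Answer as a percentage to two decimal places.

From P₀ = D₁/(r − g), the implied growth is g = r − D₁/P₀.
g = 0.088 − 9.59/385.84 = 0.088 − 0.02485 = 0.06315

6.31%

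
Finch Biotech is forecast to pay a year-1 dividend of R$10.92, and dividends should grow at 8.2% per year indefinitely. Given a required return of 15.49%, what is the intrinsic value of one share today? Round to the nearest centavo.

Gordon growth model: P₀ = D₁/(r − g), with D₁ = 10.92 given directly.
P₀ = 10.9200 / (0.1549 − 0.082) = 10.9200 / 0.0729 = 149.7942

R$149.79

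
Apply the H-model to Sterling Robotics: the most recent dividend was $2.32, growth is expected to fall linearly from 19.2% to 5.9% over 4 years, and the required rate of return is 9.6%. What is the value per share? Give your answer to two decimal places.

H-model: P₀ = D₀[(1+g_L) + H(g_S−g_L)]/(r−g_L), with H = 4/2 = 2.
P₀ = 2.32 × [(1+0.059) + 2×(0.192−0.059)] / (0.096−0.059)
   = 2.32 × 1.3250 / 0.037 = 83.0811

$83.08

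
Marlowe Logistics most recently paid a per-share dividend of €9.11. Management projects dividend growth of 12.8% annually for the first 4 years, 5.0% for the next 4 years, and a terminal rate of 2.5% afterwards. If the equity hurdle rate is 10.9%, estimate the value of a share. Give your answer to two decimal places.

Three-stage DDM. Project D₁…D_8; terminal Gordon value at t=8 with g = 0.025; discount at r = 0.109.
D_1 = 10.2761
D_2 = 11.5914
D_3 = 13.0751
D_4 = 14.7487
D_5 = 15.4862
D_6 = 16.2605
D_7 = 17.0735
D_8 = 17.9272
TV_8 = 18.3754/(0.109−0.025) = 218.7543
P₀ = Σ Dₜ/(1+r)ᵗ + TV_8/(1+r)^8 = 167.7214

€167.72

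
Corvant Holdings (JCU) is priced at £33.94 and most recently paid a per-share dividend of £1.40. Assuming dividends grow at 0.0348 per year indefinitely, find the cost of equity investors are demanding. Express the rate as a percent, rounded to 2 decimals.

7.75%

Rearranging the constant-growth DDM: r = D₁/P₀ + g.
D₁ = 1.40 × (1 + 0.0348) = 1.4487.
r = 1.4487 / 33.94 + 0.0348 = 0.04268 + 0.0348 = 0.07748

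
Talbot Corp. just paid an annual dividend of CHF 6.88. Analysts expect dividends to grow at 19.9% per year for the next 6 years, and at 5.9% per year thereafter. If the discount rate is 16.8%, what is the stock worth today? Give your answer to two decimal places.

CHF 123.51

Two-stage DDM. Project D₁…D_6 at 0.199, terminal growth 0.059, discount at r = 0.168.
D_1 = 8.2491
D_2 = 9.8907
D_3 = 11.8589
D_4 = 14.2189
D_5 = 17.0484
D_6 = 20.4411
Terminal value at t=6: TV = D_7/(r−g) = 21.6471/(0.168−0.059) = 198.5971
P₀ = 8.2491/(1+0.168)^1 + 9.8907/(1+0.168)^2 + 11.8589/(1+0.168)^3 + 14.2189/(1+0.168)^4 + 17.0484/(1+0.168)^5 + 20.4411/(1+0.168)^6 + 198.5971/(1+0.168)^6 = 123.5085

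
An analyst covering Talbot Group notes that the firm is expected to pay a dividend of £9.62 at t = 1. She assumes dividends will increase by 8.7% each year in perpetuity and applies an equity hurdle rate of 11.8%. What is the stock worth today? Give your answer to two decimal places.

£310.32

Gordon growth model: P₀ = D₁/(r − g), with D₁ = 9.62 given directly.
P₀ = 9.6200 / (0.118 − 0.087) = 9.6200 / 0.031 = 310.3226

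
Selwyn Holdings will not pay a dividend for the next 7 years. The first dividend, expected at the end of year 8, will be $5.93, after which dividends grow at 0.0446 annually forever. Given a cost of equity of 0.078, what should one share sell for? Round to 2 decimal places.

Deferred-dividend DDM. At t=7 the remaining stream is a growing perpetuity with first payment D_8 = 5.93.
V_7 = D_8/(r−g) = 5.93/(0.078−0.0446) = 177.5449
P₀ = V_7/(1+r)^7 = 177.5449/(1+0.078)^7 = 104.9487

$104.95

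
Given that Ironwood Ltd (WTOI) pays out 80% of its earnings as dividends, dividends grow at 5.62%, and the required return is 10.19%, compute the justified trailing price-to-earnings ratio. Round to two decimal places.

18.49

Justified trailing P/E = b(1+g)/(r−g) = 0.80×(1+0.0562)/(0.1019−0.0562) = 18.4893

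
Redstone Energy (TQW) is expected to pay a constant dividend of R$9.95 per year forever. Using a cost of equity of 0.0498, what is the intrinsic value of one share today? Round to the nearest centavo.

Zero-growth DDM (perpetuity): P₀ = D/r = 9.95 / 0.0498 = 199.7992

R$199.80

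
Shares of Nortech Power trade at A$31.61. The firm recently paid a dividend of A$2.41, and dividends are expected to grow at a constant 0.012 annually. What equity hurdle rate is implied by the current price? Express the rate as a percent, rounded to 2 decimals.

8.92%

Rearranging the constant-growth DDM: r = D₁/P₀ + g.
D₁ = 2.41 × (1 + 0.012) = 2.4389.
r = 2.4389 / 31.61 + 0.012 = 0.07716 + 0.012 = 0.08916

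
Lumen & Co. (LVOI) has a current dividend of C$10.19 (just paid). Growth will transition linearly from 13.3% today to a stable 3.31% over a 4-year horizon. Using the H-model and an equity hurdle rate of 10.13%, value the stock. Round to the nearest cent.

H-model: P₀ = D₀[(1+g_L) + H(g_S−g_L)]/(r−g_L), with H = 4/2 = 2.
P₀ = 10.19 × [(1+0.0331) + 2×(0.133−0.0331)] / (0.1013−0.0331)
   = 10.19 × 1.2329 / 0.0682 = 184.2119

C$184.21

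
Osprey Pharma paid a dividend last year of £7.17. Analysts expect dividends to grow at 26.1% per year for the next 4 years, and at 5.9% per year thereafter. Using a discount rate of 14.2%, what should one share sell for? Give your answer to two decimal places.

Two-stage DDM. Project D₁…D_4 at 0.261, terminal growth 0.059, discount at r = 0.142.
D_1 = 9.0414
D_2 = 11.4012
D_3 = 14.3769
D_4 = 18.1292
Terminal value at t=4: TV = D_5/(r−g) = 19.1989/(0.142−0.059) = 231.3116
P₀ = 9.0414/(1+0.142)^1 + 11.4012/(1+0.142)^2 + 14.3769/(1+0.142)^3 + 18.1292/(1+0.142)^4 + 231.3116/(1+0.142)^4 = 172.9694

£172.97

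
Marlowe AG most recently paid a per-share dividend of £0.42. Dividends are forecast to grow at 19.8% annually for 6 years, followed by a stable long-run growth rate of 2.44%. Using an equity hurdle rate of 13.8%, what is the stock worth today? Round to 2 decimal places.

£8.18

Two-stage DDM. Project D₁…D_6 at 0.198, terminal growth 0.0244, discount at r = 0.138.
D_1 = 0.5032
D_2 = 0.6028
D_3 = 0.7221
D_4 = 0.8651
D_5 = 1.0364
D_6 = 1.2416
Terminal value at t=6: TV = D_7/(r−g) = 1.2719/(0.138−0.0244) = 11.1965
P₀ = 0.5032/(1+0.138)^1 + 0.6028/(1+0.138)^2 + 0.7221/(1+0.138)^3 + 0.8651/(1+0.138)^4 + 1.0364/(1+0.138)^5 + 1.2416/(1+0.138)^6 + 11.1965/(1+0.138)^6 = 8.1831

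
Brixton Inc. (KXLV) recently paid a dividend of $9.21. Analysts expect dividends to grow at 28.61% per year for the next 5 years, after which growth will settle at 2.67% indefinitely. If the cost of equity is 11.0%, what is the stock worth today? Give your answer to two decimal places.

Two-stage DDM. Project D₁…D_5 at 0.2861, terminal growth 0.0267, discount at r = 0.11.
D_1 = 11.8450
D_2 = 15.2338
D_3 = 19.5922
D_4 = 25.1976
D_5 = 32.4066
Terminal value at t=5: TV = D_6/(r−g) = 33.2718/(0.11−0.0267) = 399.4219
P₀ = 11.8450/(1+0.11)^1 + 15.2338/(1+0.11)^2 + 19.5922/(1+0.11)^3 + 25.1976/(1+0.11)^4 + 32.4066/(1+0.11)^5 + 399.4219/(1+0.11)^5 = 310.2286

$310.23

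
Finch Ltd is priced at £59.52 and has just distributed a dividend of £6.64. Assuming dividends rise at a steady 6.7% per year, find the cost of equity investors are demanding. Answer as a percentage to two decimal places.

18.60%

Rearranging the constant-growth DDM: r = D₁/P₀ + g.
D₁ = 6.64 × (1 + 0.067) = 7.0849.
r = 7.0849 / 59.52 + 0.067 = 0.11903 + 0.067 = 0.18603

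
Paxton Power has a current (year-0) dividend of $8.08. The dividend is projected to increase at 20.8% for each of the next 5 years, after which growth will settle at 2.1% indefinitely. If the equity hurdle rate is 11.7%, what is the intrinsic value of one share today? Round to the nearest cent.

Two-stage DDM. Project D₁…D_5 at 0.208, terminal growth 0.021, discount at r = 0.117.
D_1 = 9.7606
D_2 = 11.7909
D_3 = 14.2434
D_4 = 17.2060
D_5 = 20.7848
Terminal value at t=5: TV = D_6/(r−g) = 21.2213/(0.117−0.021) = 221.0551
P₀ = 9.7606/(1+0.117)^1 + 11.7909/(1+0.117)^2 + 14.2434/(1+0.117)^3 + 17.2060/(1+0.117)^4 + 20.7848/(1+0.117)^5 + 221.0551/(1+0.117)^5 = 178.5403

$178.54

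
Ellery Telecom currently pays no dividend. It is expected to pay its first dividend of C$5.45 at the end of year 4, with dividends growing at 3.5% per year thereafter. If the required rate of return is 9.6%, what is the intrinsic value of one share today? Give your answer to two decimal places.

Deferred-dividend DDM. At t=3 the remaining stream is a growing perpetuity with first payment D_4 = 5.45.
V_3 = D_4/(r−g) = 5.45/(0.096−0.035) = 89.3443
P₀ = V_3/(1+r)^3 = 89.3443/(1+0.096)^3 = 67.8633

C$67.86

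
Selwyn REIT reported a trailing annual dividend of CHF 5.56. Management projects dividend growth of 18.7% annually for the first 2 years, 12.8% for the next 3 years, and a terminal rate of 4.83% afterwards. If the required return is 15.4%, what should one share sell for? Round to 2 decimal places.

CHF 82.95

Three-stage DDM. Project D₁…D_5; terminal Gordon value at t=5 with g = 0.0483; discount at r = 0.154.
D_1 = 6.5997
D_2 = 7.8339
D_3 = 8.8366
D_4 = 9.9677
D_5 = 11.2436
TV_5 = 11.7866/(0.154−0.0483) = 111.5101
P₀ = Σ Dₜ/(1+r)ᵗ + TV_5/(1+r)^5 = 82.9518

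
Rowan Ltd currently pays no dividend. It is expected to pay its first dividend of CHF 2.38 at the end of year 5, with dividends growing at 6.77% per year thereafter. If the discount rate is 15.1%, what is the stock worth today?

CHF 16.28

Deferred-dividend DDM. At t=4 the remaining stream is a growing perpetuity with first payment D_5 = 2.38.
V_4 = D_5/(r−g) = 2.38/(0.151−0.0677) = 28.5714
P₀ = V_4/(1+r)^4 = 28.5714/(1+0.151)^4 = 16.2791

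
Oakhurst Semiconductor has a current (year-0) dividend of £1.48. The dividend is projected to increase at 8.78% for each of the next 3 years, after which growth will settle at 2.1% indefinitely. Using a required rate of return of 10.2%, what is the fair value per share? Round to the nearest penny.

£22.27

Two-stage DDM. Project D₁…D_3 at 0.0878, terminal growth 0.021, discount at r = 0.102.
D_1 = 1.6099
D_2 = 1.7513
D_3 = 1.9051
Terminal value at t=3: TV = D_4/(r−g) = 1.9451/(0.102−0.021) = 24.0132
P₀ = 1.6099/(1+0.102)^1 + 1.7513/(1+0.102)^2 + 1.9051/(1+0.102)^3 + 24.0132/(1+0.102)^3 = 22.2700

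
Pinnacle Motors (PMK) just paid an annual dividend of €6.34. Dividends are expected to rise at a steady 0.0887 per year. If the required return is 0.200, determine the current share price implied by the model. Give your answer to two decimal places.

Gordon growth model: P₀ = D₁/(r − g). D₁ = 6.34 × (1 + 0.0887) = 6.9024.
P₀ = 6.9024 / (0.2 − 0.0887) = 6.9024 / 0.1113 = 62.0158

€62.02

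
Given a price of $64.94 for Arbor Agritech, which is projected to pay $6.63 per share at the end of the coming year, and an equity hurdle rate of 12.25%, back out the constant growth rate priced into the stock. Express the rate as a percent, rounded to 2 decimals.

2.04%

From P₀ = D₁/(r − g), the implied growth is g = r − D₁/P₀.
g = 0.1225 − 6.63/64.94 = 0.1225 − 0.10209 = 0.02041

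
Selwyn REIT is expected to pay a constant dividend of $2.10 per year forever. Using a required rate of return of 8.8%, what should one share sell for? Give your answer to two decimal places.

Zero-growth DDM (perpetuity): P₀ = D/r = 2.10 / 0.088 = 23.8636

$23.86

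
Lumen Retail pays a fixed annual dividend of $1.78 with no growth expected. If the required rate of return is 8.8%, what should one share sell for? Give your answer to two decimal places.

Zero-growth DDM (perpetuity): P₀ = D/r = 1.78 / 0.088 = 20.2273

$20.23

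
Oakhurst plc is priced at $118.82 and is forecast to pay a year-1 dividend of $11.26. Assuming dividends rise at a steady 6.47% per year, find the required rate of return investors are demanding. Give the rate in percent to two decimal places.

15.95%

Rearranging the constant-growth DDM: r = D₁/P₀ + g.
r = 11.2600 / 118.82 + 0.0647 = 0.09477 + 0.0647 = 0.15947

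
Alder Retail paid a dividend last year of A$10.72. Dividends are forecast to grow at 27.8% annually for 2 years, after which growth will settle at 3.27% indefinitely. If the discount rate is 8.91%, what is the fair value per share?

Two-stage DDM. Project D₁…D_2 at 0.278, terminal growth 0.0327, discount at r = 0.0891.
D_1 = 13.7002
D_2 = 17.5088
Terminal value at t=2: TV = D_3/(r−g) = 18.0813/(0.0891−0.0327) = 320.5912
P₀ = 13.7002/(1+0.0891)^1 + 17.5088/(1+0.0891)^2 + 320.5912/(1+0.0891)^2 = 297.6218

A$297.62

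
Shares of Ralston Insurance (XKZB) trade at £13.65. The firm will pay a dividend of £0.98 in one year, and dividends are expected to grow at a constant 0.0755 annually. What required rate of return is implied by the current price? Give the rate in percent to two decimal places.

14.73%

Rearranging the constant-growth DDM: r = D₁/P₀ + g.
r = 0.9800 / 13.65 + 0.0755 = 0.07179 + 0.0755 = 0.14729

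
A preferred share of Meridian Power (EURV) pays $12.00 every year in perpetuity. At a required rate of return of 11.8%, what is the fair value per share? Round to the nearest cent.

$101.69

Zero-growth DDM (perpetuity): P₀ = D/r = 12.00 / 0.118 = 101.6949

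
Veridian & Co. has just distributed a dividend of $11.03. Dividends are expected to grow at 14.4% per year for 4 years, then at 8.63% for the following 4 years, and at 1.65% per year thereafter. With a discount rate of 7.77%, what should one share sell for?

Three-stage DDM. Project D₁…D_8; terminal Gordon value at t=8 with g = 0.0165; discount at r = 0.0777.
D_1 = 12.6183
D_2 = 14.4354
D_3 = 16.5140
D_4 = 18.8921
D_5 = 20.5225
D_6 = 22.2935
D_7 = 24.2175
D_8 = 26.3074
TV_8 = 26.7415/(0.0777−0.0165) = 436.9530
P₀ = Σ Dₜ/(1+r)ᵗ + TV_8/(1+r)^8 = 348.6162

$348.62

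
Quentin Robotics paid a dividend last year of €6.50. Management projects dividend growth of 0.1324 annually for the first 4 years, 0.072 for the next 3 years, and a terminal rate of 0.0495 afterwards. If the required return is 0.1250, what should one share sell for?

Three-stage DDM. Project D₁…D_7; terminal Gordon value at t=7 with g = 0.0495; discount at r = 0.125.
D_1 = 7.3606
D_2 = 8.3351
D_3 = 9.4387
D_4 = 10.6884
D_5 = 11.4580
D_6 = 12.2829
D_7 = 13.1673
TV_7 = 13.8191/(0.125−0.0495) = 183.0344
P₀ = Σ Dₜ/(1+r)ᵗ + TV_7/(1+r)^7 = 124.8746

€124.87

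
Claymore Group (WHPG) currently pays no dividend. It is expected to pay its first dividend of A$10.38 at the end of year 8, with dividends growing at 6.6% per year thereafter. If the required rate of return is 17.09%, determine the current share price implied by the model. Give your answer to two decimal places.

Deferred-dividend DDM. At t=7 the remaining stream is a growing perpetuity with first payment D_8 = 10.38.
V_7 = D_8/(r−g) = 10.38/(0.1709−0.066) = 98.9514
P₀ = V_7/(1+r)^7 = 98.9514/(1+0.1709)^7 = 32.7932

A$32.79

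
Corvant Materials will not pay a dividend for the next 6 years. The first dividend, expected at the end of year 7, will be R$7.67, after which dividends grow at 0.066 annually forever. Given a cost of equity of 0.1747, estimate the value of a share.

R$26.85

Deferred-dividend DDM. At t=6 the remaining stream is a growing perpetuity with first payment D_7 = 7.67.
V_6 = D_7/(r−g) = 7.67/(0.1747−0.066) = 70.5612
P₀ = V_6/(1+r)^6 = 70.5612/(1+0.1747)^6 = 26.8537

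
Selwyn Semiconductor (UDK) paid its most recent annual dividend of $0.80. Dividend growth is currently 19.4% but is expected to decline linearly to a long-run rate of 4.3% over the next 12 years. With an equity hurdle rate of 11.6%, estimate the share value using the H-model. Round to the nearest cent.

$21.36

H-model: P₀ = D₀[(1+g_L) + H(g_S−g_L)]/(r−g_L), with H = 12/2 = 6.
P₀ = 0.80 × [(1+0.043) + 6×(0.194−0.043)] / (0.116−0.043)
   = 0.80 × 1.9490 / 0.073 = 21.3589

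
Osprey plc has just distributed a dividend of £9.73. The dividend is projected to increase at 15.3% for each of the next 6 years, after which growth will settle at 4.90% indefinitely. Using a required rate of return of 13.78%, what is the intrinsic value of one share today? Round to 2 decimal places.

Two-stage DDM. Project D₁…D_6 at 0.153, terminal growth 0.049, discount at r = 0.1378.
D_1 = 11.2187
D_2 = 12.9351
D_3 = 14.9142
D_4 = 17.1961
D_5 = 19.8271
D_6 = 22.8607
Terminal value at t=6: TV = D_7/(r−g) = 23.9808/(0.1378−0.049) = 270.0544
P₀ = 11.2187/(1+0.1378)^1 + 12.9351/(1+0.1378)^2 + 14.9142/(1+0.1378)^3 + 17.1961/(1+0.1378)^4 + 19.8271/(1+0.1378)^5 + 22.8607/(1+0.1378)^6 + 270.0544/(1+0.1378)^6 = 185.6387

£185.64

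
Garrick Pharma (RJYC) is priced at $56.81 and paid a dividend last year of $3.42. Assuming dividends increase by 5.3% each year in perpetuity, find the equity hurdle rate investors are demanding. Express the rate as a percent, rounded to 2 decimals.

11.64%

Rearranging the constant-growth DDM: r = D₁/P₀ + g.
D₁ = 3.42 × (1 + 0.053) = 3.6013.
r = 3.6013 / 56.81 + 0.053 = 0.06339 + 0.053 = 0.11639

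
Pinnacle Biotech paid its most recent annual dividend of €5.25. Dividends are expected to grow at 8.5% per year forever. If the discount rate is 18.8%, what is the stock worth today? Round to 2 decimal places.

€55.30

Gordon growth model: P₀ = D₁/(r − g). D₁ = 5.25 × (1 + 0.085) = 5.6963.
P₀ = 5.6963 / (0.188 − 0.085) = 5.6963 / 0.103 = 55.3034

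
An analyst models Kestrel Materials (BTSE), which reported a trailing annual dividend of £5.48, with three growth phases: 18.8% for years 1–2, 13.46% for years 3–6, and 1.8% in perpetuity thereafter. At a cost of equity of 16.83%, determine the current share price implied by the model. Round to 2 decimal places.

£66.45

Three-stage DDM. Project D₁…D_6; terminal Gordon value at t=6 with g = 0.018; discount at r = 0.1683.
D_1 = 6.5102
D_2 = 7.7342
D_3 = 8.7752
D_4 = 9.9563
D_5 = 11.2964
D_6 = 12.8169
TV_6 = 13.0477/(0.1683−0.018) = 86.8107
P₀ = Σ Dₜ/(1+r)ᵗ + TV_6/(1+r)^6 = 66.4549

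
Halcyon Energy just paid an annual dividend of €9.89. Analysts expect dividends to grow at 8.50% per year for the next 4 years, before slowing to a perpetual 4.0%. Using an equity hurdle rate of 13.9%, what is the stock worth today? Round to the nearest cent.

€120.64

Two-stage DDM. Project D₁…D_4 at 0.085, terminal growth 0.04, discount at r = 0.139.
D_1 = 10.7307
D_2 = 11.6428
D_3 = 12.6324
D_4 = 13.7061
Terminal value at t=4: TV = D_5/(r−g) = 14.2544/(0.139−0.04) = 143.9837
P₀ = 10.7307/(1+0.139)^1 + 11.6428/(1+0.139)^2 + 12.6324/(1+0.139)^3 + 13.7061/(1+0.139)^4 + 143.9837/(1+0.139)^4 = 120.6379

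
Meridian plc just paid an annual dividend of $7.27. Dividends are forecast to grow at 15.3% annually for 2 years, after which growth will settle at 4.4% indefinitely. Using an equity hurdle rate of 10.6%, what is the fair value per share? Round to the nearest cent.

$148.52

Two-stage DDM. Project D₁…D_2 at 0.153, terminal growth 0.044, discount at r = 0.106.
D_1 = 8.3823
D_2 = 9.6648
Terminal value at t=2: TV = D_3/(r−g) = 10.0901/(0.106−0.044) = 162.7428
P₀ = 8.3823/(1+0.106)^1 + 9.6648/(1+0.106)^2 + 162.7428/(1+0.106)^2 = 148.5228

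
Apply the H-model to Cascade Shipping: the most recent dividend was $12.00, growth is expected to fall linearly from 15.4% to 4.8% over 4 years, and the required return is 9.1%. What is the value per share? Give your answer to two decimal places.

H-model: P₀ = D₀[(1+g_L) + H(g_S−g_L)]/(r−g_L), with H = 4/2 = 2.
P₀ = 12.00 × [(1+0.048) + 2×(0.154−0.048)] / (0.091−0.048)
   = 12.00 × 1.2600 / 0.043 = 351.6279

$351.63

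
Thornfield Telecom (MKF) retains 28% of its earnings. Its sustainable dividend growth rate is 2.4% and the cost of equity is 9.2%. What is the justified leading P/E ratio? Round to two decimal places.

Payout ratio b = 1 − 0.28 = 0.72.
Justified leading P/E = b/(r−g) = 0.72/(0.092−0.024) = 10.5882

10.59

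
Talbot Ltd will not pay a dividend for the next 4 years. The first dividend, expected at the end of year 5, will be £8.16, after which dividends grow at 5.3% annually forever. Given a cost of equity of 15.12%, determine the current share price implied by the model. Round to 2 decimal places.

£47.31

Deferred-dividend DDM. At t=4 the remaining stream is a growing perpetuity with first payment D_5 = 8.16.
V_4 = D_5/(r−g) = 8.16/(0.1512−0.053) = 83.0957
P₀ = V_4/(1+r)^4 = 83.0957/(1+0.1512)^4 = 47.3125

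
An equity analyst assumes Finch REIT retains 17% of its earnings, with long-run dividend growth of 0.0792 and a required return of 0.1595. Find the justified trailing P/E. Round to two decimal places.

Payout ratio b = 1 − 0.17 = 0.83.
Justified trailing P/E = b(1+g)/(r−g) = 0.83×(1+0.0792)/(0.1595−0.0792) = 11.1549

11.15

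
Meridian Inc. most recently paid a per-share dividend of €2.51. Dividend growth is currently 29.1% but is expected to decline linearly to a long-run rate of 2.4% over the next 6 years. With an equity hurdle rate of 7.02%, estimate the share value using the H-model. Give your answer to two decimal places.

H-model: P₀ = D₀[(1+g_L) + H(g_S−g_L)]/(r−g_L), with H = 6/2 = 3.
P₀ = 2.51 × [(1+0.024) + 3×(0.291−0.024)] / (0.0702−0.024)
   = 2.51 × 1.8250 / 0.0462 = 99.1504

€99.15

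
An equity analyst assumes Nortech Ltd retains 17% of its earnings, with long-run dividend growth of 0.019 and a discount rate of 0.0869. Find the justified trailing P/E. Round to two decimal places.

Payout ratio b = 1 − 0.17 = 0.83.
Justified trailing P/E = b(1+g)/(r−g) = 0.83×(1+0.019)/(0.0869−0.019) = 12.4561

12.46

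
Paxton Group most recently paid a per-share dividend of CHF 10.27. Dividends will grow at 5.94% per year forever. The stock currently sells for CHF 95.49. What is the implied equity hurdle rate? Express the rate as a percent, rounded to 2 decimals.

17.33%

Rearranging the constant-growth DDM: r = D₁/P₀ + g.
D₁ = 10.27 × (1 + 0.0594) = 10.8800.
r = 10.8800 / 95.49 + 0.0594 = 0.11394 + 0.0594 = 0.17334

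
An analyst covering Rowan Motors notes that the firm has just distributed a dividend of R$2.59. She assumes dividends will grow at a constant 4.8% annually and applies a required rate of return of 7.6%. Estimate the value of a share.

R$96.94

Gordon growth model: P₀ = D₁/(r − g). D₁ = 2.59 × (1 + 0.048) = 2.7143.
P₀ = 2.7143 / (0.076 − 0.048) = 2.7143 / 0.028 = 96.9400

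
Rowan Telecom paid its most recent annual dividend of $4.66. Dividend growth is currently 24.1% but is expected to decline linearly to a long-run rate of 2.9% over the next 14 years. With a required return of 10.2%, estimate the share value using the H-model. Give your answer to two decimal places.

H-model: P₀ = D₀[(1+g_L) + H(g_S−g_L)]/(r−g_L), with H = 14/2 = 7.
P₀ = 4.66 × [(1+0.029) + 7×(0.241−0.029)] / (0.102−0.029)
   = 4.66 × 2.5130 / 0.073 = 160.4189

$160.42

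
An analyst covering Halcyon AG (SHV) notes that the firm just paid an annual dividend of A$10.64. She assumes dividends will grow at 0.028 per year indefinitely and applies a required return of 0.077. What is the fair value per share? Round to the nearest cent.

A$223.22

Gordon growth model: P₀ = D₁/(r − g). D₁ = 10.64 × (1 + 0.028) = 10.9379.
P₀ = 10.9379 / (0.077 − 0.028) = 10.9379 / 0.049 = 223.2229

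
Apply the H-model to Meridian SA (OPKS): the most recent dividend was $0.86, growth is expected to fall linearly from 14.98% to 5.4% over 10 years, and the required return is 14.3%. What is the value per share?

$14.81

H-model: P₀ = D₀[(1+g_L) + H(g_S−g_L)]/(r−g_L), with H = 10/2 = 5.
P₀ = 0.86 × [(1+0.054) + 5×(0.1498−0.054)] / (0.143−0.054)
   = 0.86 × 1.5330 / 0.089 = 14.8133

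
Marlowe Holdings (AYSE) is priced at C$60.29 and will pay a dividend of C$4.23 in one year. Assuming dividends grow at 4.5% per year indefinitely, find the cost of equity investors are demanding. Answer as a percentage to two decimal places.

11.52%

Rearranging the constant-growth DDM: r = D₁/P₀ + g.
r = 4.2300 / 60.29 + 0.045 = 0.07016 + 0.045 = 0.11516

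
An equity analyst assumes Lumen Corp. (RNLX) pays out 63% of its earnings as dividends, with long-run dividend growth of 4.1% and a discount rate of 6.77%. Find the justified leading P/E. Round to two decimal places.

23.60

Justified leading P/E = b/(r−g) = 0.63/(0.0677−0.041) = 23.5955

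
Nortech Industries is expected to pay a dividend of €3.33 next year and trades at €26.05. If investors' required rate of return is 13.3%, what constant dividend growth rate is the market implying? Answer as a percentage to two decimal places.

From P₀ = D₁/(r − g), the implied growth is g = r − D₁/P₀.
g = 0.133 − 3.33/26.05 = 0.133 − 0.12783 = 0.00517

0.52%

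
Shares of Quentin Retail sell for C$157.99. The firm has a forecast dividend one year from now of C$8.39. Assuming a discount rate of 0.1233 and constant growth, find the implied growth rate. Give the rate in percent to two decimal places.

From P₀ = D₁/(r − g), the implied growth is g = r − D₁/P₀.
g = 0.1233 − 8.39/157.99 = 0.1233 − 0.05310 = 0.07020

7.02%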